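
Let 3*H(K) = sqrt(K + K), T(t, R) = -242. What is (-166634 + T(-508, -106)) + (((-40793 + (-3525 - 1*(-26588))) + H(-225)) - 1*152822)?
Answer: -337428 + 5*I*sqrt(2) ≈ -3.3743e+5 + 7.0711*I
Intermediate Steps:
H(K) = sqrt(2)*sqrt(K)/3 (H(K) = sqrt(K + K)/3 = sqrt(2*K)/3 = (sqrt(2)*sqrt(K))/3 = sqrt(2)*sqrt(K)/3)
(-166634 + T(-508, -106)) + (((-40793 + (-3525 - 1*(-26588))) + H(-225)) - 1*152822) = (-166634 - 242) + (((-40793 + (-3525 - 1*(-26588))) + sqrt(2)*sqrt(-225)/3) - 1*152822) = -166876 + (((-40793 + (-3525 + 26588)) + sqrt(2)*(15*I)/3) - 152822) = -166876 + (((-40793 + 23063) + 5*I*sqrt(2)) - 152822) = -166876 + ((-17730 + 5*I*sqrt(2)) - 152822) = -166876 + (-170552 + 5*I*sqrt(2)) = -337428 + 5*I*sqrt(2)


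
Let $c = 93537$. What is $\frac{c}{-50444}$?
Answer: $- \frac{93537}{50444} \approx -1.8543$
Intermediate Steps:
$\frac{c}{-50444} = \frac{93537}{-50444} = 93537 \left(- \frac{1}{50444}\right) = - \frac{93537}{50444}$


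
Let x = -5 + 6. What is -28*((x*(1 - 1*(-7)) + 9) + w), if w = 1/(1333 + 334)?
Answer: -793520/1667 ≈ -476.02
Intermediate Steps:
w = 1/1667 ≈ 0.00059988
x = 1
-28*((x*(1 - 1*(-7)) + 9) + w) = -28*((1*(1 - 1*(-7)) + 9) + 1/1667) = -28*((1*(1 + 7) + 9) + 1/1667) = -28*((1*8 + 9) + 1/1667) = -28*((8 + 9) + 1/1667) = -28*(17 + 1/1667) = -28*28340/1667 = -793520/1667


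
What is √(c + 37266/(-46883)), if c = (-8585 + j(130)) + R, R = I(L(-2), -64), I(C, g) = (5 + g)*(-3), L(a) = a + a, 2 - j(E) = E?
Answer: I*√18764009063182/46883 ≈ 92.395*I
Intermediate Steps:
j(E) = 2 - E
L(a) = 2*a
I(C, g) = -15 - 3*g
R = 177 (R = -15 - 3*(-64) = -15 + 192 = 177)
c = -8536 (c = (-8585 + (2 - 1*130)) + 177 = (-8585 + (2 - 130)) + 177 = (-8585 - 128) + 177 = -8713 + 177 = -8536)
√(c + 37266/(-46883)) = √(-8536 + 37266/(-46883)) = √(-8536 + 37266*(-1/46883)) = √(-8536 - 37266/46883) = √(-400230554/46883) = I*√18764009063182/46883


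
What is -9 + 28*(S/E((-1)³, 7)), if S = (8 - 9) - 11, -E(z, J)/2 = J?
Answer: 15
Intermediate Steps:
E(z, J) = -2*J
S = -12 (S = -1 - 11 = -12)
-9 + 28*(S/E((-1)³, 7)) = -9 + 28*(-12/((-2*7))) = -9 + 28*(-12/(-14)) = -9 + 28*(-12*(-1/14)) = -9 + 28*(6/7) = -9 + 24 = 15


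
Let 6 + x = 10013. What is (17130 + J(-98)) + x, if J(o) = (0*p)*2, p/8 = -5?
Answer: 27137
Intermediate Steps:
x = 10007 (x = -6 + 10013 = 10007)
p = -40 (p = 8*(-5) = -40)
J(o) = 0 (J(o) = (0*(-40))*2 = 0*2 = 0)
(17130 + J(-98)) + x = (17130 + 0) + 10007 = 17130 + 10007 = 27137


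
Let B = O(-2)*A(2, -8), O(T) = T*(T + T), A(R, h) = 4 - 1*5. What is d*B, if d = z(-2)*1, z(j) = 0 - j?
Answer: -16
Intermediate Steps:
z(j) = -j
A(R, h) = -1 (A(R, h) = 4 - 5 = -1)
O(T) = 2*T² (O(T) = T*(2*T) = 2*T²)
d = 2 (d = -1*(-2)*1 = 2*1 = 2)
B = -8 (B = (2*(-2)²)*(-1) = (2*4)*(-1) = 8*(-1) = -8)
d*B = 2*(-8) = -16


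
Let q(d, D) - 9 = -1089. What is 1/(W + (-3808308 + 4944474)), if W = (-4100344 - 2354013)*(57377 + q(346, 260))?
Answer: -1/363359799863 ≈ -2.7521e-12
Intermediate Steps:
q(d, D) = -1080 (q(d, D) = 9 - 1089 = -1080)
W = -363360936029 (W = (-4100344 - 2354013)*(57377 - 1080) = -6454357*56297 = -363360936029)
1/(W + (-3808308 + 4944474)) = 1/(-363360936029 + (-3808308 + 4944474)) = 1/(-363360936029 + 1136166) = 1/(-363359799863) = -1/363359799863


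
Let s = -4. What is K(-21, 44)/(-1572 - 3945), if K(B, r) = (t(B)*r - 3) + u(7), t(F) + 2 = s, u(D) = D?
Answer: 260/5517 ≈ 0.047127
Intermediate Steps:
t(F) = -6 (t(F) = -2 - 4 = -6)
K(B, r) = 4 - 6*r (K(B, r) = (-6*r - 3) + 7 = (-3 - 6*r) + 7 = 4 - 6*r)
K(-21, 44)/(-1572 - 3945) = (4 - 6*44)/(-1572 - 3945) = (4 - 264)/(-5517) = -260*(-1/5517) = 260/5517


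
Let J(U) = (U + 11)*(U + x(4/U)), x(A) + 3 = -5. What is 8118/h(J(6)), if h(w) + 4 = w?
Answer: -4059/19 ≈ -213.63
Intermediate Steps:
x(A) = -8 (x(A) = -3 - 5 = -8)
J(U) = (-8 + U)*(11 + U) (J(U) = (U + 11)*(U - 8) = (11 + U)*(-8 + U) = (-8 + U)*(11 + U))
h(w) = -4 + w
8118/h(J(6)) = 8118/(-4 + (-88 + 6² + 3*6)) = 8118/(-4 + (-88 + 36 + 18)) = 8118/(-4 - 34) = 8118/(-38) = 8118*(-1/38) = -4059/19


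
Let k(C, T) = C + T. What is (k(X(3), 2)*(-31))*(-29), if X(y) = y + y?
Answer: 7192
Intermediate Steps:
X(y) = 2*y
(k(X(3), 2)*(-31))*(-29) = ((2*3 + 2)*(-31))*(-29) = ((6 + 2)*(-31))*(-29) = (8*(-31))*(-29) = -248*(-29) = 7192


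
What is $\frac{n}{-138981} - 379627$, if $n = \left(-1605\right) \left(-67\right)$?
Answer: $- \frac{17587015874}{46327} \approx -3.7963 \cdot 10^{5}$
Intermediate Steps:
$n = 107535$
$\frac{n}{-138981} - 379627 = \frac{107535}{-138981} - 379627 = 107535 \left(- \frac{1}{138981}\right) - 379627 = - \frac{35845}{46327} - 379627 = - \frac{17587015874}{46327}$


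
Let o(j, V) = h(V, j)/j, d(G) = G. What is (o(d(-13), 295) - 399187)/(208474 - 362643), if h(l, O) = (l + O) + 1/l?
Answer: 1530965336/591238115 ≈ 2.5894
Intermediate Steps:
h(l, O) = O + l + 1/l (h(l, O) = (O + l) + 1/l = O + l + 1/l)
o(j, V) = (V + j + 1/V)/j (o(j, V) = (j + V + 1/V)/j = (V + j + 1/V)/j)
(o(d(-13), 295) - 399187)/(208474 - 362643) = ((1 + 295*(295 - 13))/(295*(-13)) - 399187)/(208474 - 362643) = ((1/295)*(-1/13)*(1 + 295*282) - 399187)/(-154169) = ((1/295)*(-1/13)*(1 + 83190) - 399187)*(-1/154169) = ((1/295)*(-1/13)*83191 - 399187)*(-1/154169) = (-83191/3835 - 399187)*(-1/154169) = -1530965336/3835*(-1/154169) = 1530965336/591238115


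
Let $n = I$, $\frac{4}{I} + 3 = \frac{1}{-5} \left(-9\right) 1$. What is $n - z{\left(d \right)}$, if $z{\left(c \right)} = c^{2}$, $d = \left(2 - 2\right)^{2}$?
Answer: $- \frac{10}{3} \approx -3.3333$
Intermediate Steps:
$I = - \frac{10}{3}$ ($I = \frac{4}{-3 + \frac{1}{-5} \left(-9\right) 1} = \frac{4}{-3 + \left(- \frac{1}{5}\right) \left(-9\right) 1} = \frac{4}{-3 + \frac{9}{5} \cdot 1} = \frac{4}{-3 + \frac{9}{5}} = \frac{4}{- \frac{6}{5}} = 4 \left(- \frac{5}{6}\right) = - \frac{10}{3} \approx -3.3333$)
$n = - \frac{10}{3} \approx -3.3333$
$d = 0$ ($d = 0^{2} = 0$)
$n - z{\left(d \right)} = - \frac{10}{3} - 0^{2} = - \frac{10}{3} - 0 = - \frac{10}{3} + 0 = - \frac{10}{3}$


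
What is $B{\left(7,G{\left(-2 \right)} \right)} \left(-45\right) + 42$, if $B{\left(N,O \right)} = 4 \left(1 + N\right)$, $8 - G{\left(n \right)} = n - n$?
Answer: $-1398$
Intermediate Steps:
$G{\left(n \right)} = 8$ ($G{\left(n \right)} = 8 - \left(n - n\right) = 8 - 0 = 8 + 0 = 8$)
$B{\left(N,O \right)} = 4 + 4 N$
$B{\left(7,G{\left(-2 \right)} \right)} \left(-45\right) + 42 = \left(4 + 4 \cdot 7\right) \left(-45\right) + 42 = \left(4 + 28\right) \left(-45\right) + 42 = 32 \left(-45\right) + 42 = -1440 + 42 = -1398$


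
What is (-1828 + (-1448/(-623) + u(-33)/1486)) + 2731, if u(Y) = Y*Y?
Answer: 838807709/925778 ≈ 906.06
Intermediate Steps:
u(Y) = Y²
(-1828 + (-1448/(-623) + u(-33)/1486)) + 2731 = (-1828 + (-1448/(-623) + (-33)²/1486)) + 2731 = (-1828 + (-1448*(-1/623) + 1089*(1/1486))) + 2731 = (-1828 + (1448/623 + 1089/1486)) + 2731 = (-1828 + 2830175/925778) + 2731 = -1689492009/925778 + 2731 = 838807709/925778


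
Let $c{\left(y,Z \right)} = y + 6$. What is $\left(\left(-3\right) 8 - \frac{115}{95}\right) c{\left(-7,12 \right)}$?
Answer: $\frac{479}{19} \approx 25.211$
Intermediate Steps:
$c{\left(y,Z \right)} = 6 + y$
$\left(\left(-3\right) 8 - \frac{115}{95}\right) c{\left(-7,12 \right)} = \left(\left(-3\right) 8 - \frac{115}{95}\right) \left(6 - 7\right) = \left(-24 - \frac{23}{19}\right) \left(-1\right) = \left(- \frac{479}{19}\right) \left(-1\right) = \frac{479}{19}$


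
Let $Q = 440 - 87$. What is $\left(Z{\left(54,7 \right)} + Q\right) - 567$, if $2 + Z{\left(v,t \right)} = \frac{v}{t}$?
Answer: $- \frac{1458}{7} \approx -208.29$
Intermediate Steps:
$Z{\left(v,t \right)} = -2 + \frac{v}{t}$
$Q = 353$ ($Q = 440 - 87 = 353$)
$\left(Z{\left(54,7 \right)} + Q\right) - 567 = \left(\left(-2 + \frac{54}{7}\right) + 353\right) - 567 = \left(\frac{40}{7} + 353\right) - 567 = \frac{2511}{7} - 567 = - \frac{1458}{7}$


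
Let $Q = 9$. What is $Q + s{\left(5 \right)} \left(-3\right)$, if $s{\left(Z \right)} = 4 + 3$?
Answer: $-12$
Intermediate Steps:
$s{\left(Z \right)} = 7$
$Q + s{\left(5 \right)} \left(-3\right) = 9 + 7 \left(-3\right) = 9 - 21 = -12$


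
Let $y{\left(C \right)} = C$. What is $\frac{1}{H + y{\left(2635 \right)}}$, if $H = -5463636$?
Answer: $- \frac{1}{5461001} \approx -1.8312 \cdot 10^{-7}$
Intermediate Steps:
$\frac{1}{H + y{\left(2635 \right)}} = \frac{1}{-5463636 + 2635} = \frac{1}{-5461001} = - \frac{1}{5461001}$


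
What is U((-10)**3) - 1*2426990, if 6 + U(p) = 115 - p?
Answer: -2425881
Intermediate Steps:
U(p) = 109 - p (U(p) = -6 + (115 - p) = 109 - p)
U((-10)**3) - 1*2426990 = (109 - 1*(-10)**3) - 1*2426990 = (109 - 1*(-1000)) - 2426990 = (109 + 1000) - 2426990 = 1109 - 2426990 = -2425881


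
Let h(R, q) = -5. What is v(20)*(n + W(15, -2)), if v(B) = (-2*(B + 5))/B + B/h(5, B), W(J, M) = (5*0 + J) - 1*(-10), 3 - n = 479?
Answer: 5863/2 ≈ 2931.5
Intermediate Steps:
n = -476 (n = 3 - 1*479 = 3 - 479 = -476)
W(J, M) = 10 + J (W(J, M) = (0 + J) + 10 = J + 10 = 10 + J)
v(B) = -B/5 + (-10 - 2*B)/B (v(B) = (-2*(B + 5))/B + B/(-5) = (-2*(5 + B))/B + B*(-1/5) = (-10 - 2*B)/B - B/5 = -B/5 + (-10 - 2*B)/B)
v(20)*(n + W(15, -2)) = (-2 - 10/20 - 1/5*20)*(-476 + (10 + 15)) = (-2 - 10*1/20 - 4)*(-476 + 25) = (-2 - 1/2 - 4)*(-451) = -13/2*(-451) = 5863/2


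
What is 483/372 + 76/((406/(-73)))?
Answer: -311293/25172 ≈ -12.367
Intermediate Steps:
483/372 + 76/((406/(-73))) = 483*(1/372) + 76/((406*(-1/73))) = 161/124 + 76/(-406/73) = 161/124 + 76*(-73/406) = 161/124 - 2774/203 = -311293/25172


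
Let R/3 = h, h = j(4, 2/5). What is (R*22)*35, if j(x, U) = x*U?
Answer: 3696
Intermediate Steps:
j(x, U) = U*x
h = 8/5 (h = (2/5)*4 = 8/5 ≈ 1.6000)
R = 24/5 (R = 3*(8/5) = 24/5 ≈ 4.8000)
(R*22)*35 = ((24/5)*22)*35 = (528/5)*35 = 3696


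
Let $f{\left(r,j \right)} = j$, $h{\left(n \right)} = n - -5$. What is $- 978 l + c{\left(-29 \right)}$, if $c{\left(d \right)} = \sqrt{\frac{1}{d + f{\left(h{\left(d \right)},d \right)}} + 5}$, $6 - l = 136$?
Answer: $127140 + \frac{17 \sqrt{58}}{58} \approx 1.2714 \cdot 10^{5}$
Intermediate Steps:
$h{\left(n \right)} = 5 + n$ ($h{\left(n \right)} = n + 5 = 5 + n$)
$l = -130$ ($l = 6 - 136 = -130$)
$c{\left(d \right)} = \sqrt{5 + \frac{1}{2 d}}$ ($c{\left(d \right)} = \sqrt{\frac{1}{d + d} + 5} = \sqrt{\frac{1}{2 d} + 5} = \sqrt{5 + \frac{1}{2 d}}$)
$- 978 l + c{\left(-29 \right)} = \left(-978\right) \left(-130\right) + \frac{\sqrt{20 + \frac{2}{-29}}}{2} = 127140 + \frac{\sqrt{20 + 2 \left(- \frac{1}{29}\right)}}{2} = 127140 + \frac{\sqrt{20 - \frac{2}{29}}}{2} = 127140 + \frac{\sqrt{\frac{578}{29}}}{2} = 127140 + \frac{\frac{17}{29} \sqrt{58}}{2} = 127140 + \frac{17 \sqrt{58}}{58}$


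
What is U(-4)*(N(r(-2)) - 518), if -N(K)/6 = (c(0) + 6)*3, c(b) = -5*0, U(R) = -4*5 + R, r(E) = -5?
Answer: 15024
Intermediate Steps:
U(R) = -20 + R
c(b) = 0
N(K) = -108 (N(K) = -6*(0 + 6)*3 = -36*3 = -6*18 = -108)
U(-4)*(N(r(-2)) - 518) = (-20 - 4)*(-108 - 518) = -24*(-626) = 15024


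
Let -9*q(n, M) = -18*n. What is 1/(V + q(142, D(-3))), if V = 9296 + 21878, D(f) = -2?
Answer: 1/31458 ≈ 3.1788e-5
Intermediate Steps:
q(n, M) = 2*n (q(n, M) = -(-2)*n = 2*n)
V = 31174
1/(V + q(142, D(-3))) = 1/(31174 + 2*142) = 1/(31174 + 284) = 1/31458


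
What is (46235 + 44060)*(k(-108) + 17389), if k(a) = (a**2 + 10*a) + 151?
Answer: 2539456580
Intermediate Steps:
k(a) = 151 + a**2 + 10*a
(46235 + 44060)*(k(-108) + 17389) = (46235 + 44060)*((151 + (-108)**2 + 10*(-108)) + 17389) = 90295*((151 + 11664 - 1080) + 17389) = 90295*(10735 + 17389) = 90295*28124 = 2539456580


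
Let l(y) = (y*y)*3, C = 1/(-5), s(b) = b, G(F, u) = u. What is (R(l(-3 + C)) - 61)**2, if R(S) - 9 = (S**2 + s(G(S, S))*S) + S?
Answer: 1360367657104/390625 ≈ 3.4825e+6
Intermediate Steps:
C = -1/5 (C = 1*(-1/5) = -1/5 ≈ -0.20000)
l(y) = 3*y**2 (l(y) = y**2*3 = 3*y**2)
R(S) = 9 + S + 2*S**2 (R(S) = 9 + ((S**2 + S*S) + S) = 9 + ((S**2 + S**2) + S) = 9 + (2*S**2 + S) = 9 + (S + 2*S**2) = 9 + S + 2*S**2)
(R(l(-3 + C)) - 61)**2 = ((9 + 3*(-3 - 1/5)**2 + 2*(3*(-3 - 1/5)**2)**2) - 61)**2 = ((9 + 3*(-16/5)**2 + 2*(3*(-16/5)**2)**2) - 61)**2 = ((9 + 3*(256/25) + 2*(3*(256/25))**2) - 61)**2 = ((9 + 768/25 + 2*(768/25)**2) - 61)**2 = ((9 + 768/25 + 2*(589824/625)) - 61)**2 = ((9 + 768/25 + 1179648/625) - 61)**2 = (1204473/625 - 61)**2 = (1166348/625)**2 = 1360367657104/390625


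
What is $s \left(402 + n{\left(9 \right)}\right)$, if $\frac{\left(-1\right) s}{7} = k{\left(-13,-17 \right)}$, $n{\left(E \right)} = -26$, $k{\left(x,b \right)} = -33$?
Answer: $86856$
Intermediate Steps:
$s = 231$ ($s = \left(-7\right) \left(-33\right) = 231$)
$s \left(402 + n{\left(9 \right)}\right) = 231 \left(402 - 26\right) = 231 \cdot 376 = 86856$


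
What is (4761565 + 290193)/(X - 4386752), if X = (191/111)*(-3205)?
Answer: -560745138/487541627 ≈ -1.1501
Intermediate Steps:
X = -612155/111 (X = (191*(1/111))*(-3205) = (191/111)*(-3205) = -612155/111 ≈ -5514.9)
(4761565 + 290193)/(X - 4386752) = (4761565 + 290193)/(-612155/111 - 4386752) = 5051758/(-487541627/111) = 5051758*(-111/487541627) = -560745138/487541627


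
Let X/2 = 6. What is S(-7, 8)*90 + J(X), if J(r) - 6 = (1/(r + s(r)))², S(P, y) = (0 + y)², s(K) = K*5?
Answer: 29890945/5184 ≈ 5766.0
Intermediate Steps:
X = 12 (X = 2*6 = 12)
s(K) = 5*K
S(P, y) = y²
J(r) = 6 + 1/(36*r²) (J(r) = 6 + (1/(r + 5*r))² = 6 + (1/(6*r))² = 6 + 1/(36*r²))
S(-7, 8)*90 + J(X) = 8²*90 + (6 + (1/36)/12²) = 64*90 + (6 + (1/36)*(1/144)) = 5760 + (6 + 1/5184) = 5760 + 31105/5184 = 29890945/5184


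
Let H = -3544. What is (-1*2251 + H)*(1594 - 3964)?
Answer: 13734150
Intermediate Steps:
(-1*2251 + H)*(1594 - 3964) = (-1*2251 - 3544)*(1594 - 3964) = (-2251 - 3544)*(-2370) = -5795*(-2370) = 13734150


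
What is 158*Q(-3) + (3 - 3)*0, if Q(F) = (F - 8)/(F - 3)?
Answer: 869/3 ≈ 289.67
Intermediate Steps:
Q(F) = (-8 + F)/(-3 + F)
158*Q(-3) + (3 - 3)*0 = 158*((-8 - 3)/(-3 - 3)) + (3 - 3)*0 = 158*(-11/(-6)) + 0*0 = 158*(-⅙*(-11)) + 0 = 158*(11/6) + 0 = 869/3 + 0 = 869/3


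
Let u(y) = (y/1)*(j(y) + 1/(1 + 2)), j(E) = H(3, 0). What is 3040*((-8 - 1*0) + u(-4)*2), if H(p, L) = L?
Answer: -97280/3 ≈ -32427.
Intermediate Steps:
j(E) = 0
u(y) = y/3 (u(y) = (y/1)*(0 + 1/(1 + 2)) = (y*1)*(0 + 1/3) = y*(0 + ⅓) = y*(⅓) = y/3)
3040*((-8 - 1*0) + u(-4)*2) = 3040*((-8 - 1*0) + ((⅓)*(-4))*2) = 3040*((-8 + 0) - 4/3*2) = 3040*(-8 - 8/3) = 3040*(-32/3) = -97280/3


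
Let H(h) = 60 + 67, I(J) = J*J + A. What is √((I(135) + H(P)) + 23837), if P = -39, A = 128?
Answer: √42317 ≈ 205.71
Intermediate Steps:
I(J) = 128 + J² (I(J) = J*J + 128 = J² + 128 = 128 + J²)
H(h) = 127
√((I(135) + H(P)) + 23837) = √(((128 + 135²) + 127) + 23837) = √(((128 + 18225) + 127) + 23837) = √((18353 + 127) + 23837) = √(18480 + 23837) = √42317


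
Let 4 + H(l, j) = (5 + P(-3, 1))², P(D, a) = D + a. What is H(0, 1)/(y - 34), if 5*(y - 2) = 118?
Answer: -25/42 ≈ -0.59524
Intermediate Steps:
y = 128/5 (y = 2 + (⅕)*118 = 2 + 118/5 = 128/5 ≈ 25.600)
H(l, j) = 5 (H(l, j) = -4 + (5 + (-3 + 1))² = -4 + (5 - 2)² = -4 + 3² = -4 + 9 = 5)
H(0, 1)/(y - 34) = 5/(128/5 - 34) = 5/(-42/5) = 5*(-5/42) = -25/42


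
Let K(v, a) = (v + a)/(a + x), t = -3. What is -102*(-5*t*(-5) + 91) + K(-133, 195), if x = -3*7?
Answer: -141953/87 ≈ -1631.6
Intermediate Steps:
x = -21
K(v, a) = (a + v)/(-21 + a) (K(v, a) = (v + a)/(a - 21) = (a + v)/(-21 + a))
-102*(-5*t*(-5) + 91) + K(-133, 195) = -102*(-5*(-3)*(-5) + 91) + (195 - 133)/(-21 + 195) = -102*(15*(-5) + 91) + 62/174 = -102*(-75 + 91) + (1/174)*62 = -102*16 + 31/87 = -1632 + 31/87 = -141953/87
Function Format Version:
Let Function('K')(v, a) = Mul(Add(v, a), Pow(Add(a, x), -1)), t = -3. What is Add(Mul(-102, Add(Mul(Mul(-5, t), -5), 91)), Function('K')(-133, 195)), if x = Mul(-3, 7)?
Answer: Rational(-141953, 87) ≈ -1631.6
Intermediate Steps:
x = -21
Function('K')(v, a) = Mul(Pow(Add(-21, a), -1), Add(a, v)) (Function('K')(v, a) = Mul(Add(v, a), Pow(Add(a, -21), -1)) = Mul(Add(a, v), Pow(Add(-21, a), -1)) = Mul(Pow(Add(-21, a), -1), Add(a, v)))
Add(Mul(-102, Add(Mul(Mul(-5, t), -5), 91)), Function('K')(-133, 195)) = Add(Mul(-102, Add(Mul(Mul(-5, -3), -5), 91)), Mul(Pow(Add(-21, 195), -1), Add(195, -133))) = Add(Mul(-102, Add(Mul(15, -5), 91)), Mul(Pow(174, -1), 62)) = Add(Mul(-102, Add(-75, 91)), Mul(Rational(1, 174), 62)) = Add(Mul(-102, 16), Rational(31, 87)) = Add(-1632, Rational(31, 87)) = Rational(-141953, 87)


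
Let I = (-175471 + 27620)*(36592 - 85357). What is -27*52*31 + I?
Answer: 7209910491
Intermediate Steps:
I = 7209954015 (I = -147851*(-48765) = 7209954015)
-27*52*31 + I = -27*52*31 + 7209954015 = -1404*31 + 7209954015 = -43524 + 7209954015 = 7209910491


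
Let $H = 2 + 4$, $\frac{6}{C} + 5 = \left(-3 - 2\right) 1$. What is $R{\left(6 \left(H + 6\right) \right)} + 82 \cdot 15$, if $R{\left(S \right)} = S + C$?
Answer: $\frac{6507}{5} \approx 1301.4$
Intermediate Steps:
$C = - \frac{3}{5}$ ($C = \frac{6}{-5 + \left(-3 - 2\right) 1} = \frac{6}{-5 - 5} = \frac{6}{-10} = 6 \left(- \frac{1}{10}\right) = - \frac{3}{5} \approx -0.6$)
$H = 6$
$R{\left(S \right)} = - \frac{3}{5} + S$ ($R{\left(S \right)} = S - \frac{3}{5} = - \frac{3}{5} + S$)
$R{\left(6 \left(H + 6\right) \right)} + 82 \cdot 15 = \left(- \frac{3}{5} + 6 \left(6 + 6\right)\right) + 82 \cdot 15 = \left(- \frac{3}{5} + 6 \cdot 12\right) + 1230 = \left(- \frac{3}{5} + 72\right) + 1230 = \frac{357}{5} + 1230 = \frac{6507}{5}$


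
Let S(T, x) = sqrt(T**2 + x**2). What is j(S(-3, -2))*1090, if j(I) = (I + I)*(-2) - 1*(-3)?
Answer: 3270 - 4360*sqrt(13) ≈ -12450.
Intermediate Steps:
j(I) = 3 - 4*I (j(I) = (2*I)*(-2) + 3 = -4*I + 3 = 3 - 4*I)
j(S(-3, -2))*1090 = (3 - 4*sqrt((-3)**2 + (-2)**2))*1090 = (3 - 4*sqrt(9 + 4))*1090 = (3 - 4*sqrt(13))*1090 = 3270 - 4360*sqrt(13)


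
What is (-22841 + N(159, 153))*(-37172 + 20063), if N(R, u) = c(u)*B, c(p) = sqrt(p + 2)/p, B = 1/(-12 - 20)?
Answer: 390786669 + 1901*sqrt(155)/544 ≈ 3.9079e+8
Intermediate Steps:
B = -1/32 (B = 1/(-32) = -1/32 ≈ -0.031250)
c(p) = sqrt(2 + p)/p
N(R, u) = -sqrt(2 + u)/(32*u) (N(R, u) = (sqrt(2 + u)/u)*(-1/32) = -sqrt(2 + u)/(32*u))
(-22841 + N(159, 153))*(-37172 + 20063) = (-22841 - 1/32*sqrt(2 + 153)/153)*(-37172 + 20063) = (-22841 - 1/32*1/153*sqrt(155))*(-17109) = (-22841 - sqrt(155)/4896)*(-17109) = 390786669 + 1901*sqrt(155)/544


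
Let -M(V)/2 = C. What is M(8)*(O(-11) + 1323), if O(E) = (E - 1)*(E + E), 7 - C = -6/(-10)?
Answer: -101568/5 ≈ -20314.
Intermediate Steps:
C = 32/5 (C = 7 - (-6)/(-10) = 7 - (-6)*(-1)/10 = 7 - 1*⅗ = 7 - ⅗ = 32/5 ≈ 6.4000)
M(V) = -64/5 (M(V) = -2*32/5 = -64/5)
O(E) = 2*E*(-1 + E) (O(E) = (-1 + E)*(2*E) = 2*E*(-1 + E))
M(8)*(O(-11) + 1323) = -64*(2*(-11)*(-1 - 11) + 1323)/5 = -64*(2*(-11)*(-12) + 1323)/5 = -64*(264 + 1323)/5 = -64/5*1587 = -101568/5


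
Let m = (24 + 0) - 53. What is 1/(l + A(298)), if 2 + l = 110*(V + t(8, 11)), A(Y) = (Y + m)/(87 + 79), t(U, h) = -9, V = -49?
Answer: -166/1059143 ≈ -0.00015673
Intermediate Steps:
m = -29 (m = 24 - 53 = -29)
A(Y) = -29/166 + Y/166 (A(Y) = (Y - 29)/(87 + 79) = (-29 + Y)/166 = (-29 + Y)*(1/166) = -29/166 + Y/166)
l = -6382 (l = -2 + 110*(-49 - 9) = -2 + 110*(-58) = -2 - 6380 = -6382)
1/(l + A(298)) = 1/(-6382 + (-29/166 + (1/166)*298)) = 1/(-6382 + (-29/166 + 149/83)) = 1/(-6382 + 269/166) = 1/(-1059143/166) = -166/1059143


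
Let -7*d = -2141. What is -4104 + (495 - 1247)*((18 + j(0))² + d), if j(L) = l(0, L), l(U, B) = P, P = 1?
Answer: -3539064/7 ≈ -5.0558e+5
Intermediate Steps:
d = 2141/7 (d = -⅐*(-2141) = 2141/7 ≈ 305.86)
l(U, B) = 1
j(L) = 1
-4104 + (495 - 1247)*((18 + j(0))² + d) = -4104 + (495 - 1247)*((18 + 1)² + 2141/7) = -4104 - 752*(19² + 2141/7) = -4104 - 752*(361 + 2141/7) = -4104 - 752*4668/7 = -4104 - 3510336/7 = -3539064/7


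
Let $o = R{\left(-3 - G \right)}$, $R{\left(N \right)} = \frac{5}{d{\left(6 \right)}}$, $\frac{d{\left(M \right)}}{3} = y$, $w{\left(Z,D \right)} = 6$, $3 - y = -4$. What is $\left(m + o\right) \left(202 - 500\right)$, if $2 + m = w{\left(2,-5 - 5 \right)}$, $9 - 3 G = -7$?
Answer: $- \frac{26522}{21} \approx -1263.0$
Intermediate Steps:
$y = 7$ ($y = 3 - -4 = 3 + 4 = 7$)
$G = \frac{16}{3}$ ($G = 3 - - \frac{7}{3} = 3 + \frac{7}{3} = \frac{16}{3} \approx 5.3333$)
$d{\left(M \right)} = 21$ ($d{\left(M \right)} = 3 \cdot 7 = 21$)
$R{\left(N \right)} = \frac{5}{21}$
$o = \frac{5}{21} \approx 0.2381$
$m = 4$ ($m = -2 + 6 = 4$)
$\left(m + o\right) \left(202 - 500\right) = \left(4 + \frac{5}{21}\right) \left(202 - 500\right) = \frac{89}{21} \left(-298\right) = - \frac{26522}{21}$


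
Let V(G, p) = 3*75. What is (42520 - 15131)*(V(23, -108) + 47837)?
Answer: 1316370118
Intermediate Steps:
V(G, p) = 225
(42520 - 15131)*(V(23, -108) + 47837) = (42520 - 15131)*(225 + 47837) = 27389*48062 = 1316370118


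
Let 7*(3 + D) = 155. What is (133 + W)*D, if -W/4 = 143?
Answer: -58826/7 ≈ -8403.7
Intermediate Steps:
D = 134/7 (D = -3 + (⅐)*155 = -3 + 155/7 = 134/7 ≈ 19.143)
W = -572 (W = -4*143 = -572)
(133 + W)*D = (133 - 572)*(134/7) = -439*134/7 = -58826/7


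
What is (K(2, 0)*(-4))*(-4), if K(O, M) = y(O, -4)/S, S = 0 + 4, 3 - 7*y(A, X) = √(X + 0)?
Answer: 12/7 - 8*I/7 ≈ 1.7143 - 1.1429*I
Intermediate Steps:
y(A, X) = 3/7 - √X/7 (y(A, X) = 3/7 - √(X + 0)/7 = 3/7 - √X/7)
S = 4
K(O, M) = 3/28 - I/14 (K(O, M) = (3/7 - 2*I/7)/4 = (3/7 - 2*I/7)*(¼) = 3/28 - I/14)
(K(2, 0)*(-4))*(-4) = ((3/28 - I/14)*(-4))*(-4) = (-3/7 + 2*I/7)*(-4) = 12/7 - 8*I/7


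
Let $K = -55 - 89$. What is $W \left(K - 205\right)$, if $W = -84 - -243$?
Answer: $-55491$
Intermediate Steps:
$K = -144$
$W = 159$ ($W = -84 + 243 = 159$)
$W \left(K - 205\right) = 159 \left(-144 - 205\right) = 159 \left(-349\right) = -55491$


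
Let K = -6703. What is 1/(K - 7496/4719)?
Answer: -4719/31638953 ≈ -0.00014915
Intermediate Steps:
1/(K - 7496/4719) = 1/(-6703 - 7496/4719) = 1/(-31638953/4719) = -4719/31638953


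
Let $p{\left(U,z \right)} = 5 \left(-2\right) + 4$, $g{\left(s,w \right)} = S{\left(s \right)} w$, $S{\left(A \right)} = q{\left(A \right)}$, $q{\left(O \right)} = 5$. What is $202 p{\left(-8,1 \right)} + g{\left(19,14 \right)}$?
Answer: $-1142$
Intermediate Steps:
$S{\left(A \right)} = 5$
$g{\left(s,w \right)} = 5 w$
$p{\left(U,z \right)} = -6$ ($p{\left(U,z \right)} = -10 + 4 = -6$)
$202 p{\left(-8,1 \right)} + g{\left(19,14 \right)} = 202 \left(-6\right) + 5 \cdot 14 = -1212 + 70 = -1142$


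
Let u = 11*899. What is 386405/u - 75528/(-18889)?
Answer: 8045700437/186793321 ≈ 43.073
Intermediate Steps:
u = 9889
386405/u - 75528/(-18889) = 386405/9889 - 75528/(-18889) = 386405*(1/9889) - 75528*(-1/18889) = 386405/9889 + 75528/18889 = 8045700437/186793321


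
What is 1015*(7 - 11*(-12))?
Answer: 141085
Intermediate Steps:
1015*(7 - 11*(-12)) = 1015*(7 + 132) = 1015*139 = 141085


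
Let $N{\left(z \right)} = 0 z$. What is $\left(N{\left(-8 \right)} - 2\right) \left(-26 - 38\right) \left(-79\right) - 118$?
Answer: $-10230$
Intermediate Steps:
$N{\left(z \right)} = 0$
$\left(N{\left(-8 \right)} - 2\right) \left(-26 - 38\right) \left(-79\right) - 118 = \left(0 - 2\right) \left(-26 - 38\right) \left(-79\right) - 118 = \left(-2\right) \left(-64\right) \left(-79\right) - 118 = 128 \left(-79\right) - 118 = -10112 - 118 = -10230$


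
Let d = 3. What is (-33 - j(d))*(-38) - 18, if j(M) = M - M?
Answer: 1236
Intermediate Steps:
j(M) = 0
(-33 - j(d))*(-38) - 18 = (-33 - 1*0)*(-38) - 18 = (-33 + 0)*(-38) - 18 = -33*(-38) - 18 = 1254 - 18 = 1236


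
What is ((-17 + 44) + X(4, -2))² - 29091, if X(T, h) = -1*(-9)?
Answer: -27795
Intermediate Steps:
X(T, h) = 9
((-17 + 44) + X(4, -2))² - 29091 = ((-17 + 44) + 9)² - 29091 = (27 + 9)² - 29091 = 36² - 29091 = 1296 - 29091 = -27795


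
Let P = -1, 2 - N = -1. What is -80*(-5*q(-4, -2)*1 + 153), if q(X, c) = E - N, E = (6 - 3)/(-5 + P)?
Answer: -13640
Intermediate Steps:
N = 3 (N = 2 - 1*(-1) = 2 + 1 = 3)
E = -½ (E = (6 - 3)/(-5 - 1) = 3/(-6) = 3*(-⅙) = -½ ≈ -0.50000)
q(X, c) = -7/2 (q(X, c) = -½ - 1*3 = -½ - 3 = -7/2)
-80*(-5*q(-4, -2)*1 + 153) = -80*(-5*(-7/2)*1 + 153) = -80*((35/2)*1 + 153) = -80*(35/2 + 153) = -80*341/2 = -13640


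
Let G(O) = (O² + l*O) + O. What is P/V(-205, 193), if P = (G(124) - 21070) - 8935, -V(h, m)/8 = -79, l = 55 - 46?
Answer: -13389/632 ≈ -21.185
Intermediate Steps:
l = 9
G(O) = O² + 10*O (G(O) = (O² + 9*O) + O = O² + 10*O)
V(h, m) = 632 (V(h, m) = -8*(-79) = 632)
P = -13389 (P = (124*(10 + 124) - 21070) - 8935 = (124*134 - 21070) - 8935 = (16616 - 21070) - 8935 = -4454 - 8935 = -13389)
P/V(-205, 193) = -13389/632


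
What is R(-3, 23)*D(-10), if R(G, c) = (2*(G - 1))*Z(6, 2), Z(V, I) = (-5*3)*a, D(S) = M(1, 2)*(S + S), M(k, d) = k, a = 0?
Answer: 0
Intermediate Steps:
D(S) = 2*S (D(S) = 1*(S + S) = 1*(2*S) = 2*S)
Z(V, I) = 0 (Z(V, I) = -5*3*0 = -15*0 = 0)
R(G, c) = 0 (R(G, c) = (2*(G - 1))*0 = (2*(-1 + G))*0 = (-2 + 2*G)*0 = 0)
R(-3, 23)*D(-10) = 0*(2*(-10)) = 0*(-20) = 0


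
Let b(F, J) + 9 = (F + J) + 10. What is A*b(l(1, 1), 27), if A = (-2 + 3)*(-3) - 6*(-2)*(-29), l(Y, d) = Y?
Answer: -10179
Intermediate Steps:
b(F, J) = 1 + F + J (b(F, J) = -9 + ((F + J) + 10) = -9 + (10 + F + J) = 1 + F + J)
A = -351 (A = 1*(-3) + 12*(-29) = -3 - 348 = -351)
A*b(l(1, 1), 27) = -351*(1 + 1 + 27) = -351*29 = -10179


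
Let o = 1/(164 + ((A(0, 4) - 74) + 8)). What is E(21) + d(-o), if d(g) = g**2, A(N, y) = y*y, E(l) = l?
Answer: 272917/12996 ≈ 21.000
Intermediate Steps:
A(N, y) = y**2
o = 1/114 (o = 1/(164 + ((4**2 - 74) + 8)) = 1/(164 + ((16 - 74) + 8)) = 1/(164 + (-58 + 8)) = 1/(164 - 50) = 1/114 ≈ 0.0087719)
E(21) + d(-o) = 21 + (-1*1/114)**2 = 21 + (-1/114)**2 = 21 + 1/12996 = 272917/12996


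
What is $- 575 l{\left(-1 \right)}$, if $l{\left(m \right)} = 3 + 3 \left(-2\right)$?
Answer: $1725$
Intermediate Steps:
$l{\left(m \right)} = -3$ ($l{\left(m \right)} = 3 - 6 = -3$)
$- 575 l{\left(-1 \right)} = \left(-575\right) \left(-3\right) = 1725$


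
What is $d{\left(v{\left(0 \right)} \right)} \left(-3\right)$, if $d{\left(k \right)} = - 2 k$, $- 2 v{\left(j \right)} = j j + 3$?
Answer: $-9$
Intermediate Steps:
$v{\left(j \right)} = - \frac{3}{2} - \frac{j^{2}}{2}$ ($v{\left(j \right)} = - \frac{j j + 3}{2} = - \frac{j^{2} + 3}{2} = - \frac{3 + j^{2}}{2} = - \frac{3}{2} - \frac{j^{2}}{2}$)
$d{\left(v{\left(0 \right)} \right)} \left(-3\right) = - 2 \left(- \frac{3}{2} - \frac{0^{2}}{2}\right) \left(-3\right) = - 2 \left(- \frac{3}{2} - 0\right) \left(-3\right) = - 2 \left(- \frac{3}{2} + 0\right) \left(-3\right) = \left(-2\right) \left(- \frac{3}{2}\right) \left(-3\right) = 3 \left(-3\right) = -9$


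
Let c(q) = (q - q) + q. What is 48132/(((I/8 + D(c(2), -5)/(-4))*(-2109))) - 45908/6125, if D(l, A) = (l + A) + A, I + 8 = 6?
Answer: -88427324/4305875 ≈ -20.536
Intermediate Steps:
I = -2 (I = -8 + 6 = -2)
c(q) = q (c(q) = 0 + q = q)
D(l, A) = l + 2*A (D(l, A) = (A + l) + A = l + 2*A)
48132/(((I/8 + D(c(2), -5)/(-4))*(-2109))) - 45908/6125 = 48132/(((-2/8 + (2 + 2*(-5))/(-4))*(-2109))) - 45908/6125 = 48132/(((-2*1/8 + (2 - 10)*(-1/4))*(-2109))) - 45908*1/6125 = 48132/(((-1/4 - 8*(-1/4))*(-2109))) - 45908/6125 = 48132/(((-1/4 + 2)*(-2109))) - 45908/6125 = 48132/(((7/4)*(-2109))) - 45908/6125 = 48132/(-14763/4) - 45908/6125 = 48132*(-4/14763) - 45908/6125 = -9168/703 - 45908/6125 = -88427324/4305875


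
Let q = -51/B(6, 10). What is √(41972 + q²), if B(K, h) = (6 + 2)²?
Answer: √171919913/64 ≈ 204.87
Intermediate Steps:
B(K, h) = 64 (B(K, h) = 8² = 64)
q = -51/64 ≈ -0.79688
√(41972 + q²) = √(41972 + (-51/64)²) = √(41972 + 2601/4096) = √(171919913/4096) = √171919913/64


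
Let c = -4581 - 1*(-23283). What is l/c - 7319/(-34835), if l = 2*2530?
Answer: 156572519/325742085 ≈ 0.48066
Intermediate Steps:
l = 5060
c = 18702 (c = -4581 + 23283 = 18702)
l/c - 7319/(-34835) = 5060/18702 - 7319/(-34835) = 5060*(1/18702) - 7319*(-1/34835) = 2530/9351 + 7319/34835 = 156572519/325742085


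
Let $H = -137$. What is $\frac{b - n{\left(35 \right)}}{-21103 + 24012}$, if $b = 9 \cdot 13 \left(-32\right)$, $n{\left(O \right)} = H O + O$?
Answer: $\frac{1016}{2909} \approx 0.34926$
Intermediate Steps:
$n{\left(O \right)} = - 136 O$ ($n{\left(O \right)} = - 137 O + O = - 136 O$)
$b = -3744$ ($b = 117 \left(-32\right) = -3744$)
$\frac{b - n{\left(35 \right)}}{-21103 + 24012} = \frac{-3744 - \left(-136\right) 35}{-21103 + 24012} = \frac{-3744 - -4760}{2909} = \left(-3744 + 4760\right) \frac{1}{2909} = 1016 \cdot \frac{1}{2909} = \frac{1016}{2909}$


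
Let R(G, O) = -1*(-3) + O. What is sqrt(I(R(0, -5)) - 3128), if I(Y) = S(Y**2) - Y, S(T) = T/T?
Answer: 25*I*sqrt(5) ≈ 55.902*I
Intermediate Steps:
S(T) = 1
R(G, O) = 3 + O
I(Y) = 1 - Y
sqrt(I(R(0, -5)) - 3128) = sqrt((1 - (3 - 5)) - 3128) = sqrt((1 - 1*(-2)) - 3128) = sqrt((1 + 2) - 3128) = sqrt(3 - 3128) = sqrt(-3125) = 25*I*sqrt(5)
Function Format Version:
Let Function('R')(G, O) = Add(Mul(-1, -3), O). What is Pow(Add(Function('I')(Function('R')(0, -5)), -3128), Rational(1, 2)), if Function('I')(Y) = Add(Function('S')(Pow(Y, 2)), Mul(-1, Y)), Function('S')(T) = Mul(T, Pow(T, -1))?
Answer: Mul(25, I, Pow(5, Rational(1, 2))) ≈ Mul(55.902, I)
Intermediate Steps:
Function('S')(T) = 1
Function('R')(G, O) = Add(3, O)
Function('I')(Y) = Add(1, Mul(-1, Y))
Pow(Add(Function('I')(Function('R')(0, -5)), -3128), Rational(1, 2)) = Pow(Add(Add(1, Mul(-1, Add(3, -5))), -3128), Rational(1, 2)) = Pow(Add(Add(1, Mul(-1, -2)), -3128), Rational(1, 2)) = Pow(Add(Add(1, 2), -3128), Rational(1, 2)) = Pow(Add(3, -3128), Rational(1, 2)) = Pow(-3125, Rational(1, 2)) = Mul(25, I, Pow(5, Rational(1, 2)))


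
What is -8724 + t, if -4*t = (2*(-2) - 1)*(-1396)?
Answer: -10469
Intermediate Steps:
t = -1745 (t = -(2*(-2) - 1)*(-1396)/4 = -(-4 - 1)*(-1396)/4 = -(-5)*(-1396)/4 = -¼*6980 = -1745)
-8724 + t = -8724 - 1745 = -10469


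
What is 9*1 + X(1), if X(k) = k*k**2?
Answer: 10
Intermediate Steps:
X(k) = k**3
9*1 + X(1) = 9*1 + 1**3 = 9 + 1 = 10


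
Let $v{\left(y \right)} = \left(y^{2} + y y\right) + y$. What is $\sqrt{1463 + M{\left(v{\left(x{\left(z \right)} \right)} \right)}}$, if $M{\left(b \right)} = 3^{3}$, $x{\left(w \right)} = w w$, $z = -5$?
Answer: $\sqrt{1490} \approx 38.601$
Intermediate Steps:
$x{\left(w \right)} = w^{2}$
$v{\left(y \right)} = y + 2 y^{2}$ ($v{\left(y \right)} = \left(y^{2} + y^{2}\right) + y = 2 y^{2} + y = y + 2 y^{2}$)
$M{\left(b \right)} = 27$
$\sqrt{1463 + M{\left(v{\left(x{\left(z \right)} \right)} \right)}} = \sqrt{1463 + 27} = \sqrt{1490}$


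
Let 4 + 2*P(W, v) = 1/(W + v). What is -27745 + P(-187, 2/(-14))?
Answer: -72697147/2620 ≈ -27747.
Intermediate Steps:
P(W, v) = -2 + 1/(2*(W + v))
-27745 + P(-187, 2/(-14)) = -27745 + (½ - 2*(-187) - 4/(-14))/(-187 + 2/(-14)) = -27745 + (½ + 374 - 4*(-1)/14)/(-187 + 2*(-1/14)) = -27745 + (½ + 374 - 2*(-⅐))/(-187 - ⅐) = -27745 + (½ + 374 + 2/7)/(-1310/7) = -27745 - 7/1310*5247/14 = -27745 - 5247/2620 = -72697147/2620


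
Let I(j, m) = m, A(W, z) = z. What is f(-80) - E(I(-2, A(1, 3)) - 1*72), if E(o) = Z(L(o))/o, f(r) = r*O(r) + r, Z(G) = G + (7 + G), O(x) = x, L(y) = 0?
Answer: 436087/69 ≈ 6320.1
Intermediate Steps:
Z(G) = 7 + 2*G
f(r) = r + r**2 (f(r) = r*r + r = r**2 + r = r + r**2)
E(o) = 7/o (E(o) = (7 + 2*0)/o = (7 + 0)/o = 7/o)
f(-80) - E(I(-2, A(1, 3)) - 1*72) = -80*(1 - 80) - 7/(3 - 1*72) = -80*(-79) - 7/(3 - 72) = 6320 - 7/(-69) = 6320 - 7*(-1)/69 = 6320 - 1*(-7/69) = 6320 + 7/69 = 436087/69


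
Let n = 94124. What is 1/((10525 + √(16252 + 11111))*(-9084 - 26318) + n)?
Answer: -62085321/23121806820073204 + 17701*√27363/69365420460219612 ≈ -2.6429e-9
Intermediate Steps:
1/((10525 + √(16252 + 11111))*(-9084 - 26318) + n) = 1/((10525 + √(16252 + 11111))*(-9084 - 26318) + 94124) = 1/((10525 + √27363)*(-35402) + 94124) = 1/((-372606050 - 35402*√27363) + 94124) = 1/(-372511926 - 35402*√27363)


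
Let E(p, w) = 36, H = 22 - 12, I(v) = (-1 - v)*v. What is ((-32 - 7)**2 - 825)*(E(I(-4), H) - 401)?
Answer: -254040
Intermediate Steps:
I(v) = v*(-1 - v)
H = 10
((-32 - 7)**2 - 825)*(E(I(-4), H) - 401) = ((-32 - 7)**2 - 825)*(36 - 401) = ((-39)**2 - 825)*(-365) = (1521 - 825)*(-365) = 696*(-365) = -254040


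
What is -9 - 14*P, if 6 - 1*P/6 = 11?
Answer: 411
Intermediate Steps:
P = -30 (P = 36 - 6*11 = 36 - 66 = -30)
-9 - 14*P = -9 - 14*(-30) = -9 + 420 = 411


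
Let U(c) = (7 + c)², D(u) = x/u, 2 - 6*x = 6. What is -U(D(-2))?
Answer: -484/9 ≈ -53.778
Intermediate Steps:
x = -⅔ (x = ⅓ - ⅙*6 = ⅓ - 1 = -⅔ ≈ -0.66667)
D(u) = -2/(3*u)
-U(D(-2)) = -(7 - ⅔/(-2))² = -(7 - ⅔*(-½))² = -(7 + ⅓)² = -(22/3)² = -1*484/9 = -484/9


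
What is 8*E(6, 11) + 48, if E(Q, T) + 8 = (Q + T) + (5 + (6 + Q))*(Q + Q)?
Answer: 1752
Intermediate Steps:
E(Q, T) = -8 + Q + T + 2*Q*(11 + Q) (E(Q, T) = -8 + ((Q + T) + (5 + (6 + Q))*(Q + Q)) = -8 + ((Q + T) + (11 + Q)*(2*Q)) = -8 + ((Q + T) + 2*Q*(11 + Q)) = -8 + (Q + T + 2*Q*(11 + Q)) = -8 + Q + T + 2*Q*(11 + Q))
8*E(6, 11) + 48 = 8*(-8 + 11 + 2*6**2 + 23*6) + 48 = 8*(-8 + 11 + 2*36 + 138) + 48 = 8*(-8 + 11 + 72 + 138) + 48 = 8*213 + 48 = 1704 + 48 = 1752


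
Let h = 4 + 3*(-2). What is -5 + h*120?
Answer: -245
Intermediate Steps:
h = -2 (h = 4 - 6 = -2)
-5 + h*120 = -5 - 2*120 = -5 - 240 = -245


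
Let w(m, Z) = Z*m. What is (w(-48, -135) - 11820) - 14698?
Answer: -20038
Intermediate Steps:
(w(-48, -135) - 11820) - 14698 = (-135*(-48) - 11820) - 14698 = (6480 - 11820) - 14698 = -5340 - 14698 = -20038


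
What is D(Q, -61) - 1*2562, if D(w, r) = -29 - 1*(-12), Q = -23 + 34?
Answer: -2579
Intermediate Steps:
Q = 11
D(w, r) = -17 (D(w, r) = -29 + 12 = -17)
D(Q, -61) - 1*2562 = -17 - 1*2562 = -17 - 2562 = -2579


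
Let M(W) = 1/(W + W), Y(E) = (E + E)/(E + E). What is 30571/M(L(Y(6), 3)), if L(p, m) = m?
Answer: 183426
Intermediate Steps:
Y(E) = 1 (Y(E) = (2*E)/((2*E)) = (2*E)*(1/(2*E)) = 1)
M(W) = 1/(2*W)
30571/M(L(Y(6), 3)) = 30571/(((½)/3)) = 30571/(((½)*(⅓))) = 30571/(⅙) = 30571*6 = 183426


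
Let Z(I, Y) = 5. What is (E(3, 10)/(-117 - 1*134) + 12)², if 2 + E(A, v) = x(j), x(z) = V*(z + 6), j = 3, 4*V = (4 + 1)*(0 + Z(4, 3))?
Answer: 139972561/1008016 ≈ 138.86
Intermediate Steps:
V = 25/4 (V = ((4 + 1)*(0 + 5))/4 = (5*5)/4 = (¼)*25 = 25/4 ≈ 6.2500)
x(z) = 75/2 + 25*z/4 (x(z) = 25*(z + 6)/4 = 25*(6 + z)/4 = 75/2 + 25*z/4)
E(A, v) = 217/4 (E(A, v) = -2 + (75/2 + (25/4)*3) = -2 + (75/2 + 75/4) = -2 + 225/4 = 217/4)
(E(3, 10)/(-117 - 1*134) + 12)² = (217/(4*(-117 - 1*134)) + 12)² = (217/(4*(-117 - 134)) + 12)² = ((217/4)/(-251) + 12)² = ((217/4)*(-1/251) + 12)² = (-217/1004 + 12)² = (11831/1004)² = 139972561/1008016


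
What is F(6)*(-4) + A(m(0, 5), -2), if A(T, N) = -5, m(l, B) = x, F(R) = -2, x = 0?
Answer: 3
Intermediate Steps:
m(l, B) = 0
F(6)*(-4) + A(m(0, 5), -2) = -2*(-4) - 5 = 8 - 5 = 3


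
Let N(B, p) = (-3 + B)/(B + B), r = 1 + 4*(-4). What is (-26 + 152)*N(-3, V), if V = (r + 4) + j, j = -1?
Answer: 126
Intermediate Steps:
r = -15 (r = 1 - 16 = -15)
V = -12 (V = (-15 + 4) - 1 = -11 - 1 = -12)
N(B, p) = (-3 + B)/(2*B) (N(B, p) = (-3 + B)/((2*B)) = (-3 + B)*(1/(2*B)) = (-3 + B)/(2*B))
(-26 + 152)*N(-3, V) = (-26 + 152)*((½)*(-3 - 3)/(-3)) = 126*((½)*(-⅓)*(-6)) = 126*1 = 126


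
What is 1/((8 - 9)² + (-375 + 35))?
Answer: -1/339 ≈ -0.0029499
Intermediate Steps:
1/((8 - 9)² + (-375 + 35)) = 1/((-1)² - 340) = 1/(1 - 340) = 1/(-339) = -1/339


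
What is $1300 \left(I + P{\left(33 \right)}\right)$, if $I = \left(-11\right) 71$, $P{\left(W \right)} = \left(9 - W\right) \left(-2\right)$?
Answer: $-952900$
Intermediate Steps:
$P{\left(W \right)} = -18 + 2 W$
$I = -781$
$1300 \left(I + P{\left(33 \right)}\right) = 1300 \left(-781 + \left(-18 + 2 \cdot 33\right)\right) = 1300 \left(-781 + \left(-18 + 66\right)\right) = 1300 \left(-781 + 48\right) = 1300 \left(-733\right) = -952900$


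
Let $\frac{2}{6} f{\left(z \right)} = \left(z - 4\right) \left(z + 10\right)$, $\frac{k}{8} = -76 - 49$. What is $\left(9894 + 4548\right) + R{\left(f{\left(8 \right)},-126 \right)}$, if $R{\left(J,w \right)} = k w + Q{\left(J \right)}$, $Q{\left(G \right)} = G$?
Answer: $140658$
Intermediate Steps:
$k = -1000$ ($k = 8 \left(-76 - 49\right) = 8 \left(-125\right) = -1000$)
$f{\left(z \right)} = 3 \left(-4 + z\right) \left(10 + z\right)$ ($f{\left(z \right)} = 3 \left(z - 4\right) \left(z + 10\right) = 3 \left(-4 + z\right) \left(10 + z\right)$)
$R{\left(J,w \right)} = J - 1000 w$ ($R{\left(J,w \right)} = - 1000 w + J = J - 1000 w$)
$\left(9894 + 4548\right) + R{\left(f{\left(8 \right)},-126 \right)} = \left(9894 + 4548\right) + \left(\left(-120 + 3 \cdot 8^{2} + 18 \cdot 8\right) - -126000\right) = 14442 + \left(\left(-120 + 3 \cdot 64 + 144\right) + 126000\right) = 14442 + \left(\left(-120 + 192 + 144\right) + 126000\right) = 14442 + \left(216 + 126000\right) = 14442 + 126216 = 140658$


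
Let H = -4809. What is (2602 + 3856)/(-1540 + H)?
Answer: -6458/6349 ≈ -1.0172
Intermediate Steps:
(2602 + 3856)/(-1540 + H) = (2602 + 3856)/(-1540 - 4809) = 6458/(-6349) = 6458*(-1/6349) = -6458/6349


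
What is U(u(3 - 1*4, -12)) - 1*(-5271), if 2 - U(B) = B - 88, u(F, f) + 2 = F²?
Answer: 5362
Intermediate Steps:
u(F, f) = -2 + F²
U(B) = 90 - B (U(B) = 2 - (B - 88) = 2 - (-88 + B) = 2 + (88 - B) = 90 - B)
U(u(3 - 1*4, -12)) - 1*(-5271) = (90 - (-2 + (3 - 1*4)²)) - 1*(-5271) = (90 - (-2 + (3 - 4)²)) + 5271 = (90 - (-2 + (-1)²)) + 5271 = (90 - (-2 + 1)) + 5271 = (90 - 1*(-1)) + 5271 = (90 + 1) + 5271 = 91 + 5271 = 5362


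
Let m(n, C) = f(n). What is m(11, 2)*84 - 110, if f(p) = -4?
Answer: -446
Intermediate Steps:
m(n, C) = -4
m(11, 2)*84 - 110 = -4*84 - 110 = -336 - 110 = -446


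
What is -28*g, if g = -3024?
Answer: 84672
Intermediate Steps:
-28*g = -28*(-3024) = 84672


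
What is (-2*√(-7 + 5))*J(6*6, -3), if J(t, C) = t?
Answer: -72*I*√2 ≈ -101.82*I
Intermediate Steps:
(-2*√(-7 + 5))*J(6*6, -3) = (-2*√(-7 + 5))*(6*6) = -2*I*√2*36 = -72*I*√2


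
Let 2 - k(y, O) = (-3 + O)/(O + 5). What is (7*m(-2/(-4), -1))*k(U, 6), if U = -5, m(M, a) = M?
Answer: 133/22 ≈ 6.0455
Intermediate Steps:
k(y, O) = 2 - (-3 + O)/(5 + O) (k(y, O) = 2 - (-3 + O)/(O + 5) = 2 - (-3 + O)/(5 + O))
(7*m(-2/(-4), -1))*k(U, 6) = (7*(-2/(-4)))*((13 + 6)/(5 + 6)) = (7*(-2*(-1/4)))*(19/11) = (7*(1/2))*((1/11)*19) = (7/2)*(19/11) = 133/22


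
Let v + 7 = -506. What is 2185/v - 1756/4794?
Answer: -99787/21573 ≈ -4.6255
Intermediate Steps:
v = -513 (v = -7 - 506 = -513)
2185/v - 1756/4794 = 2185/(-513) - 1756/4794 = 2185*(-1/513) - 1756*1/4794 = -115/27 - 878/2397 = -99787/21573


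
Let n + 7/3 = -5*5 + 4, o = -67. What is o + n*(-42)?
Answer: 913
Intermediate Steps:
n = -70/3 (n = -7/3 + (-5*5 + 4) = -7/3 + (-25 + 4) = -7/3 - 21 = -70/3 ≈ -23.333)
o + n*(-42) = -67 - 70/3*(-42) = -67 + 980 = 913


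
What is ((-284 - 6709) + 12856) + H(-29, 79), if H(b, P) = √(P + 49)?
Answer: 5863 + 8*√2 ≈ 5874.3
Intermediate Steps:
H(b, P) = √(49 + P)
((-284 - 6709) + 12856) + H(-29, 79) = ((-284 - 6709) + 12856) + √(49 + 79) = (-6993 + 12856) + √128 = 5863 + 8*√2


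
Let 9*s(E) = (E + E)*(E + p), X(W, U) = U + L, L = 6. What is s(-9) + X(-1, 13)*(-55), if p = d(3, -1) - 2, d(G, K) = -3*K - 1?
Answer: -1027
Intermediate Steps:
d(G, K) = -1 - 3*K
p = 0 (p = (-1 - 3*(-1)) - 2 = (-1 + 3) - 2 = 2 - 2 = 0)
X(W, U) = 6 + U (X(W, U) = U + 6 = 6 + U)
s(E) = 2*E²/9 (s(E) = ((E + E)*(E + 0))/9 = ((2*E)*E)/9 = (2*E²)/9 = 2*E²/9)
s(-9) + X(-1, 13)*(-55) = (2/9)*(-9)² + (6 + 13)*(-55) = (2/9)*81 + 19*(-55) = 18 - 1045 = -1027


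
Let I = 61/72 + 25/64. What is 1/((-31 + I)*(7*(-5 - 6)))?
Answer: 576/1320011 ≈ 0.00043636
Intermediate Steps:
I = 713/576 (I = 61*(1/72) + 25*(1/64) = 61/72 + 25/64 = 713/576 ≈ 1.2378)
1/((-31 + I)*(7*(-5 - 6))) = 1/((-31 + 713/576)*(7*(-5 - 6))) = 1/(-120001*(-11)/576) = 1/(-17143/576*(-77)) = 1/(1320011/576) = 576/1320011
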